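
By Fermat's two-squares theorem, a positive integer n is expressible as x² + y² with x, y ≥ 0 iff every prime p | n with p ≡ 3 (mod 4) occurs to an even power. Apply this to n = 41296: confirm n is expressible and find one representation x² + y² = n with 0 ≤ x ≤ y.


Step 1: Factor n = 41296 = 2^4 · 29 · 89.
Step 2: Check the mod-4 condition on each prime factor: 2 = 2 (special); 29 ≡ 1 (mod 4), exponent 1; 89 ≡ 1 (mod 4), exponent 1.
All primes ≡ 3 (mod 4) appear to even exponent (or don't appear), so by the two-squares theorem n IS expressible as a sum of two squares.
Step 3: Build a representation. Group n = k² · m with k = 4 and m = 29 · 89 = 2581 (a product of primes ≡ 1 (mod 4)); a representation of m scales to one of n via (k·x)² + (k·y)² = k²(x² + y²). Each prime p ≡ 1 (mod 4) is itself a sum of two squares; find a² by testing p − a² for a perfect square:
  29: 29 − 1² = 28, 29 − 2² = 25 = 5² ⇒ 29 = 2² + 5².
  89: 89 − 1² = 88, 89 − 2² = 85, 89 − 3² = 80, 89 − 4² = 73, 89 − 5² = 64 = 8² ⇒ 89 = 5² + 8².
  Combine using the Brahmagupta–Fibonacci identity (a² + b²)(c² + d²) = (ac − bd)² + (ad + bc)² = (ac + bd)² + (ad − bc)²:
  29 · 89 = 2581: from (2² + 5²)(5² + 8²), take (2·5 − 5·8, 2·8 + 5·5) = (10 − 40, 16 + 25) = (-30, 41); dropping signs (only squares matter) gives (30, 41); check 30² + 41² = 900 + 1681 = 2581 ✓.
  Scale by k = 4: (4·30, 4·41) = (120, 164).
Step 4: Order so x ≤ y and verify: 120² + 164² = 14400 + 26896 = 41296 = n. ✓

n = 41296 = 120² + 164² (one valid representation with x ≤ y).


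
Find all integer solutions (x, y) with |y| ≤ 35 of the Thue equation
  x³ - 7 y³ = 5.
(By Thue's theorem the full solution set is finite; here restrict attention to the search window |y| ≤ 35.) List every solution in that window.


The equation is x³ - 7y³ = 5. For fixed y, x³ = 7·y³ + 5, so a solution requires the RHS to be a perfect cube.
Strategy: iterate y from -35 to 35, compute RHS = 7·y³ + 5, and check whether it is a (positive or negative) perfect cube.
Check small values of y:
  y = 0: RHS = 5 is not a perfect cube.
  y = 1: RHS = 12 is not a perfect cube.
  y = -1: RHS = -2 is not a perfect cube.
  y = 2: RHS = 61 is not a perfect cube.
  y = -2: RHS = -51 is not a perfect cube.
  y = 3: RHS = 194 is not a perfect cube.
  y = -3: RHS = -184 is not a perfect cube.
Continuing the search up to |y| = 35 finds no solutions either.
No (x, y) in the scanned range satisfies the equation.

No integer solutions with |y| ≤ 35.


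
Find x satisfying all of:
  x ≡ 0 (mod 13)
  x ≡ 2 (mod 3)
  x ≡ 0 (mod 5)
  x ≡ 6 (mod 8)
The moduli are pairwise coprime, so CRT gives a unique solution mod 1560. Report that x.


Product of moduli M = 13 · 3 · 5 · 8 = 1560.
Merge one congruence at a time:
  Start: x ≡ 0 (mod 13).
  Combine with x ≡ 2 (mod 3); new modulus lcm = 39.
    Write x = 0 + 13·t and substitute into x ≡ 2 (mod 3): 13·t ≡ 2 − 0 = 2 (mod 3).
    Reduce coefficients mod 3: 1·t ≡ 2 (mod 3).
    So t ≡ 2 (mod 3).
    Then x = 0 + 13·2 = 26, valid modulo lcm(13, 3) = 39: x ≡ 26 (mod 39).
  Combine with x ≡ 0 (mod 5); new modulus lcm = 195.
    Write x = 26 + 39·t and substitute into x ≡ 0 (mod 5): 39·t ≡ 0 − 26 = -26 (mod 5).
    Reduce coefficients mod 5: 4·t ≡ 4 (mod 5).
    The inverse of 4 mod 5 is 4 (since 4·4 = 16 = 3·5 + 1), so t ≡ 4·4 = 16 ≡ 1 (mod 5).
    Then x = 26 + 39·1 = 65, valid modulo lcm(39, 5) = 195: x ≡ 65 (mod 195).
  Combine with x ≡ 6 (mod 8); new modulus lcm = 1560.
    Write x = 65 + 195·t and substitute into x ≡ 6 (mod 8): 195·t ≡ 6 − 65 = -59 (mod 8).
    Reduce coefficients mod 8: 3·t ≡ 5 (mod 8).
    The inverse of 3 mod 8 is 3 (since 3·3 = 9 = 1·8 + 1), so t ≡ 3·5 = 15 ≡ 7 (mod 8).
    Then x = 65 + 195·7 = 1430, valid modulo lcm(195, 8) = 1560: x ≡ 1430 (mod 1560).
Verify against each original: 1430 mod 13 = 0, 1430 mod 3 = 2, 1430 mod 5 = 0, 1430 mod 8 = 6.

x ≡ 1430 (mod 1560).


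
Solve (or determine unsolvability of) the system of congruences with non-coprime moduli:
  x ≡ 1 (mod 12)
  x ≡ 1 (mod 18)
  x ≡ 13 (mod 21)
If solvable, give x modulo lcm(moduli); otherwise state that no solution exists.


Moduli 12, 18, 21 are not pairwise coprime, so CRT works modulo lcm(m_i) when all pairwise compatibility conditions hold.
Pairwise compatibility: gcd(m_i, m_j) must divide a_i - a_j for every pair.
Merge one congruence at a time:
  Start: x ≡ 1 (mod 12).
  Combine with x ≡ 1 (mod 18): gcd(12, 18) = 6; 1 - 1 = 0, which IS divisible by 6, so compatible.
    Write x = 1 + 12·t and substitute into x ≡ 1 (mod 18): 12·t ≡ 1 − 1 = 0 (mod 18).
    Divide the congruence (and modulus) by g = 6: 2·t ≡ 0 (mod 3).
    The inverse of 2 mod 3 is 2 (since 2·2 = 4 = 1·3 + 1), so t ≡ 2·0 = 0 ≡ 0 (mod 3).
    Then x = 1 + 12·0 = 1, valid modulo lcm(12, 18) = 36: x ≡ 1 (mod 36).
  Combine with x ≡ 13 (mod 21): gcd(36, 21) = 3; 13 - 1 = 12, which IS divisible by 3, so compatible.
    Write x = 1 + 36·t and substitute into x ≡ 13 (mod 21): 36·t ≡ 13 − 1 = 12 (mod 21).
    Divide the congruence (and modulus) by g = 3: 12·t ≡ 4 (mod 7).
    Reduce coefficients mod 7: 5·t ≡ 4 (mod 7).
    The inverse of 5 mod 7 is 3 (since 5·3 = 15 = 2·7 + 1), so t ≡ 3·4 = 12 ≡ 5 (mod 7).
    Then x = 1 + 36·5 = 181, valid modulo lcm(36, 21) = 252: x ≡ 181 (mod 252).
Verify: 181 mod 12 = 1, 181 mod 18 = 1, 181 mod 21 = 13.

x ≡ 181 (mod 252).


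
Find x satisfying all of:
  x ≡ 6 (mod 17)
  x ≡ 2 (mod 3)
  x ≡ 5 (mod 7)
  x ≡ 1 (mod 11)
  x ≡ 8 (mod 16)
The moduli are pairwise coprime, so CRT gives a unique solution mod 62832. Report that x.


Product of moduli M = 17 · 3 · 7 · 11 · 16 = 62832.
Merge one congruence at a time:
  Start: x ≡ 6 (mod 17).
  Combine with x ≡ 2 (mod 3); new modulus lcm = 51.
    Write x = 6 + 17·t and substitute into x ≡ 2 (mod 3): 17·t ≡ 2 − 6 = -4 (mod 3).
    Reduce coefficients mod 3: 2·t ≡ 2 (mod 3).
    The inverse of 2 mod 3 is 2 (since 2·2 = 4 = 1·3 + 1), so t ≡ 2·2 = 4 ≡ 1 (mod 3).
    Then x = 6 + 17·1 = 23, valid modulo lcm(17, 3) = 51: x ≡ 23 (mod 51).
  Combine with x ≡ 5 (mod 7); new modulus lcm = 357.
    Write x = 23 + 51·t and substitute into x ≡ 5 (mod 7): 51·t ≡ 5 − 23 = -18 (mod 7).
    Reduce coefficients mod 7: 2·t ≡ 3 (mod 7).
    The inverse of 2 mod 7 is 4 (since 2·4 = 8 = 1·7 + 1), so t ≡ 4·3 = 12 ≡ 5 (mod 7).
    Then x = 23 + 51·5 = 278, valid modulo lcm(51, 7) = 357: x ≡ 278 (mod 357).
  Combine with x ≡ 1 (mod 11); new modulus lcm = 3927.
    Write x = 278 + 357·t and substitute into x ≡ 1 (mod 11): 357·t ≡ 1 − 278 = -277 (mod 11).
    Reduce coefficients mod 11: 5·t ≡ 9 (mod 11).
    The inverse of 5 mod 11 is 9 (since 5·9 = 45 = 4·11 + 1), so t ≡ 9·9 = 81 ≡ 4 (mod 11).
    Then x = 278 + 357·4 = 1706, valid modulo lcm(357, 11) = 3927: x ≡ 1706 (mod 3927).
  Combine with x ≡ 8 (mod 16); new modulus lcm = 62832.
    Write x = 1706 + 3927·t and substitute into x ≡ 8 (mod 16): 3927·t ≡ 8 − 1706 = -1698 (mod 16).
    Reduce coefficients mod 16: 7·t ≡ 14 (mod 16).
    The inverse of 7 mod 16 is 7 (since 7·7 = 49 = 3·16 + 1), so t ≡ 7·14 = 98 ≡ 2 (mod 16).
    Then x = 1706 + 3927·2 = 9560, valid modulo lcm(3927, 16) = 62832: x ≡ 9560 (mod 62832).
Verify against each original: 9560 mod 17 = 6, 9560 mod 3 = 2, 9560 mod 7 = 5, 9560 mod 11 = 1, 9560 mod 16 = 8.

x ≡ 9560 (mod 62832).


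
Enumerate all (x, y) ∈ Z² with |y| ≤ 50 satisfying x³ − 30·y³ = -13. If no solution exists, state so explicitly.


The equation is x³ - 30y³ = -13. For fixed y, x³ = 30·y³ − 13, so a solution requires the RHS to be a perfect cube.
Strategy: iterate y from -50 to 50, compute RHS = 30·y³ − 13, and check whether it is a (positive or negative) perfect cube.
Check small values of y:
  y = 0: RHS = -13 is not a perfect cube.
  y = 1: RHS = 17 is not a perfect cube.
  y = -1: RHS = -43 is not a perfect cube.
  y = 2: RHS = 227 is not a perfect cube.
  y = -2: RHS = -253 is not a perfect cube.
  y = 3: RHS = 797 is not a perfect cube.
  y = -3: RHS = -823 is not a perfect cube.
Continuing the search up to |y| = 50 finds no solutions either.
No (x, y) in the scanned range satisfies the equation.

No integer solutions with |y| ≤ 50.


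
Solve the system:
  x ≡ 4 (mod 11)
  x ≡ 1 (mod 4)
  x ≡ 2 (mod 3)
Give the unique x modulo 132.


Moduli 11, 4, 3 are pairwise coprime; by CRT there is a unique solution modulo M = 11 · 4 · 3 = 132.
Solve pairwise, accumulating the modulus:
  Start with x ≡ 4 (mod 11).
  Combine with x ≡ 1 (mod 4): since gcd(11, 4) = 1, we get a unique residue mod 44.
    Write x = 4 + 11·t and substitute into x ≡ 1 (mod 4): 11·t ≡ 1 − 4 = -3 (mod 4).
    Reduce coefficients mod 4: 3·t ≡ 1 (mod 4).
    The inverse of 3 mod 4 is 3 (since 3·3 = 9 = 2·4 + 1), so t ≡ 3·1 = 3 ≡ 3 (mod 4).
    Then x = 4 + 11·3 = 37, valid modulo lcm(11, 4) = 44: x ≡ 37 (mod 44).
  Combine with x ≡ 2 (mod 3): since gcd(44, 3) = 1, we get a unique residue mod 132.
    Write x = 37 + 44·t and substitute into x ≡ 2 (mod 3): 44·t ≡ 2 − 37 = -35 (mod 3).
    Reduce coefficients mod 3: 2·t ≡ 1 (mod 3).
    The inverse of 2 mod 3 is 2 (since 2·2 = 4 = 1·3 + 1), so t ≡ 2·1 = 2 ≡ 2 (mod 3).
    Then x = 37 + 44·2 = 125, valid modulo lcm(44, 3) = 132: x ≡ 125 (mod 132).
Verify: 125 mod 11 = 4 ✓, 125 mod 4 = 1 ✓, 125 mod 3 = 2 ✓.

x ≡ 125 (mod 132).


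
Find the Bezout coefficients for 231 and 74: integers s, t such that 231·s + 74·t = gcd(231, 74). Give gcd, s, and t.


Euclidean algorithm on (231, 74) — divide until remainder is 0:
  231 = 3 · 74 + 9
  74 = 8 · 9 + 2
  9 = 4 · 2 + 1
  2 = 2 · 1 + 0
gcd(231, 74) = 1.
Track Bezout coefficients alongside the remainders: start with r₀ = 231 = a·1 + b·0 (s = 1, t = 0) and r₁ = 74 = a·0 + b·1 (s = 0, t = 1); each new remainder r_{k+1} = r_{k-1} − q_k·r_k inherits s_{k+1} = s_{k-1} − q_k·s_k, t_{k+1} = t_{k-1} − q_k·t_k, so r_k = a·s_k + b·t_k at every step:
  q = 3: r = 9, s = 1 − 3·0 = 1, t = 0 − 3·1 = -3  (check: 231·1 + 74·(-3) = 9)
  q = 8: r = 2, s = 0 − 8·1 = -8, t = 1 − 8·(-3) = 25  (check: 231·(-8) + 74·25 = 2)
  q = 4: r = 1, s = 1 − 4·(-8) = 33, t = -3 − 4·25 = -103  (check: 231·33 + 74·(-103) = 1)
The row with r = 1 (the gcd) gives the Bezout coefficients s = 33, t = -103.
Result: 231 · (33) + 74 · (-103) = 1.

gcd(231, 74) = 1; s = 33, t = -103 (check: 231·33 + 74·(-103) = 1).


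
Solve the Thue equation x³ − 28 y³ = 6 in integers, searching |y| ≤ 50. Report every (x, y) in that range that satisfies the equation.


The equation is x³ - 28y³ = 6. For fixed y, x³ = 28·y³ + 6, so a solution requires the RHS to be a perfect cube.
Strategy: iterate y from -50 to 50, compute RHS = 28·y³ + 6, and check whether it is a (positive or negative) perfect cube.
Check small values of y:
  y = 0: RHS = 6 is not a perfect cube.
  y = 1: RHS = 34 is not a perfect cube.
  y = -1: RHS = -22 is not a perfect cube.
  y = 2: RHS = 230 is not a perfect cube.
  y = -2: RHS = -218 is not a perfect cube.
  y = 3: RHS = 762 is not a perfect cube.
  y = -3: RHS = -750 is not a perfect cube.
Continuing the search up to |y| = 50 finds no solutions either.
No (x, y) in the scanned range satisfies the equation.

No integer solutions with |y| ≤ 50.


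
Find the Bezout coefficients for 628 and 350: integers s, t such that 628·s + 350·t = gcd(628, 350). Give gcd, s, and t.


Euclidean algorithm on (628, 350) — divide until remainder is 0:
  628 = 1 · 350 + 278
  350 = 1 · 278 + 72
  278 = 3 · 72 + 62
  72 = 1 · 62 + 10
  62 = 6 · 10 + 2
  10 = 5 · 2 + 0
gcd(628, 350) = 2.
Track Bezout coefficients alongside the remainders: start with r₀ = 628 = a·1 + b·0 (s = 1, t = 0) and r₁ = 350 = a·0 + b·1 (s = 0, t = 1); each new remainder r_{k+1} = r_{k-1} − q_k·r_k inherits s_{k+1} = s_{k-1} − q_k·s_k, t_{k+1} = t_{k-1} − q_k·t_k, so r_k = a·s_k + b·t_k at every step:
  q = 1: r = 278, s = 1 − 1·0 = 1, t = 0 − 1·1 = -1  (check: 628·1 + 350·(-1) = 278)
  q = 1: r = 72, s = 0 − 1·1 = -1, t = 1 − 1·(-1) = 2  (check: 628·(-1) + 350·2 = 72)
  q = 3: r = 62, s = 1 − 3·(-1) = 4, t = -1 − 3·2 = -7  (check: 628·4 + 350·(-7) = 62)
  q = 1: r = 10, s = -1 − 1·4 = -5, t = 2 − 1·(-7) = 9  (check: 628·(-5) + 350·9 = 10)
  q = 6: r = 2, s = 4 − 6·(-5) = 34, t = -7 − 6·9 = -61  (check: 628·34 + 350·(-61) = 2)
The row with r = 2 (the gcd) gives the Bezout coefficients s = 34, t = -61.
Result: 628 · (34) + 350 · (-61) = 2.

gcd(628, 350) = 2; s = 34, t = -61 (check: 628·34 + 350·(-61) = 2).


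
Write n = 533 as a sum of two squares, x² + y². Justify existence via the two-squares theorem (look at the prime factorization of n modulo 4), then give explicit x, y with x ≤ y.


Step 1: Factor n = 533 = 13 · 41.
Step 2: Check the mod-4 condition on each prime factor: 13 ≡ 1 (mod 4), exponent 1; 41 ≡ 1 (mod 4), exponent 1.
All primes ≡ 3 (mod 4) appear to even exponent (or don't appear), so by the two-squares theorem n IS expressible as a sum of two squares.
Step 3: Build a representation. Here n = 13 · 41 is a product of primes ≡ 1 (mod 4). Each prime p ≡ 1 (mod 4) is itself a sum of two squares; find a² by testing p − a² for a perfect square:
  13: 13 − 1² = 12, 13 − 2² = 9 = 3² ⇒ 13 = 2² + 3².
  41: 41 − 1² = 40, 41 − 2² = 37, 41 − 3² = 32, 41 − 4² = 25 = 5² ⇒ 41 = 4² + 5².
  Combine using the Brahmagupta–Fibonacci identity (a² + b²)(c² + d²) = (ac − bd)² + (ad + bc)² = (ac + bd)² + (ad − bc)²:
  13 · 41 = 533: from (2² + 3²)(4² + 5²), take (2·4 − 3·5, 2·5 + 3·4) = (8 − 15, 10 + 12) = (-7, 22); dropping signs (only squares matter) gives (7, 22); check 7² + 22² = 49 + 484 = 533 ✓.
Step 4: Order so x ≤ y and verify: 7² + 22² = 49 + 484 = 533 = n. ✓

n = 533 = 7² + 22² (one valid representation with x ≤ y).


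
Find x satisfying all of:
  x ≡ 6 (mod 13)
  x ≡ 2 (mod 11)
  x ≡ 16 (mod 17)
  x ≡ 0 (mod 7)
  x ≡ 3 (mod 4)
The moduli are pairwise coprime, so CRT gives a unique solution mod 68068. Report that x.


Product of moduli M = 13 · 11 · 17 · 7 · 4 = 68068.
Merge one congruence at a time:
  Start: x ≡ 6 (mod 13).
  Combine with x ≡ 2 (mod 11); new modulus lcm = 143.
    Write x = 6 + 13·t and substitute into x ≡ 2 (mod 11): 13·t ≡ 2 − 6 = -4 (mod 11).
    Reduce coefficients mod 11: 2·t ≡ 7 (mod 11).
    The inverse of 2 mod 11 is 6 (since 2·6 = 12 = 1·11 + 1), so t ≡ 6·7 = 42 ≡ 9 (mod 11).
    Then x = 6 + 13·9 = 123, valid modulo lcm(13, 11) = 143: x ≡ 123 (mod 143).
  Combine with x ≡ 16 (mod 17); new modulus lcm = 2431.
    Write x = 123 + 143·t and substitute into x ≡ 16 (mod 17): 143·t ≡ 16 − 123 = -107 (mod 17).
    Reduce coefficients mod 17: 7·t ≡ 12 (mod 17).
    The inverse of 7 mod 17 is 5 (since 7·5 = 35 = 2·17 + 1), so t ≡ 5·12 = 60 ≡ 9 (mod 17).
    Then x = 123 + 143·9 = 1410, valid modulo lcm(143, 17) = 2431: x ≡ 1410 (mod 2431).
  Combine with x ≡ 0 (mod 7); new modulus lcm = 17017.
    Write x = 1410 + 2431·t and substitute into x ≡ 0 (mod 7): 2431·t ≡ 0 − 1410 = -1410 (mod 7).
    Reduce coefficients mod 7: 2·t ≡ 4 (mod 7).
    The inverse of 2 mod 7 is 4 (since 2·4 = 8 = 1·7 + 1), so t ≡ 4·4 = 16 ≡ 2 (mod 7).
    Then x = 1410 + 2431·2 = 6272, valid modulo lcm(2431, 7) = 17017: x ≡ 6272 (mod 17017).
  Combine with x ≡ 3 (mod 4); new modulus lcm = 68068.
    Write x = 6272 + 17017·t and substitute into x ≡ 3 (mod 4): 17017·t ≡ 3 − 6272 = -6269 (mod 4).
    Reduce coefficients mod 4: 1·t ≡ 3 (mod 4).
    So t ≡ 3 (mod 4).
    Then x = 6272 + 17017·3 = 57323, valid modulo lcm(17017, 4) = 68068: x ≡ 57323 (mod 68068).
Verify against each original: 57323 mod 13 = 6, 57323 mod 11 = 2, 57323 mod 17 = 16, 57323 mod 7 = 0, 57323 mod 4 = 3.

x ≡ 57323 (mod 68068).


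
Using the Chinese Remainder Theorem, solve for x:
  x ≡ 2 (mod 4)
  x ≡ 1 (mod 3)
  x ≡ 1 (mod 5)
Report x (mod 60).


Moduli 4, 3, 5 are pairwise coprime; by CRT there is a unique solution modulo M = 4 · 3 · 5 = 60.
Solve pairwise, accumulating the modulus:
  Start with x ≡ 2 (mod 4).
  Combine with x ≡ 1 (mod 3): since gcd(4, 3) = 1, we get a unique residue mod 12.
    Write x = 2 + 4·t and substitute into x ≡ 1 (mod 3): 4·t ≡ 1 − 2 = -1 (mod 3).
    Reduce coefficients mod 3: 1·t ≡ 2 (mod 3).
    So t ≡ 2 (mod 3).
    Then x = 2 + 4·2 = 10, valid modulo lcm(4, 3) = 12: x ≡ 10 (mod 12).
  Combine with x ≡ 1 (mod 5): since gcd(12, 5) = 1, we get a unique residue mod 60.
    Write x = 10 + 12·t and substitute into x ≡ 1 (mod 5): 12·t ≡ 1 − 10 = -9 (mod 5).
    Reduce coefficients mod 5: 2·t ≡ 1 (mod 5).
    The inverse of 2 mod 5 is 3 (since 2·3 = 6 = 1·5 + 1), so t ≡ 3·1 = 3 ≡ 3 (mod 5).
    Then x = 10 + 12·3 = 46, valid modulo lcm(12, 5) = 60: x ≡ 46 (mod 60).
Verify: 46 mod 4 = 2 ✓, 46 mod 3 = 1 ✓, 46 mod 5 = 1 ✓.

x ≡ 46 (mod 60).


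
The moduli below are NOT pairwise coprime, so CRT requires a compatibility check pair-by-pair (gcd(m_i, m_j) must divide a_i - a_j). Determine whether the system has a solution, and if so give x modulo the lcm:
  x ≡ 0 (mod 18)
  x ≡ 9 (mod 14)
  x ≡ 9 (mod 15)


Moduli 18, 14, 15 are not pairwise coprime, so CRT works modulo lcm(m_i) when all pairwise compatibility conditions hold.
Pairwise compatibility: gcd(m_i, m_j) must divide a_i - a_j for every pair.
Merge one congruence at a time:
  Start: x ≡ 0 (mod 18).
  Combine with x ≡ 9 (mod 14): gcd(18, 14) = 2, and 9 - 0 = 9 is NOT divisible by 2.
    ⇒ system is inconsistent (no integer solution).

No solution (the system is inconsistent).


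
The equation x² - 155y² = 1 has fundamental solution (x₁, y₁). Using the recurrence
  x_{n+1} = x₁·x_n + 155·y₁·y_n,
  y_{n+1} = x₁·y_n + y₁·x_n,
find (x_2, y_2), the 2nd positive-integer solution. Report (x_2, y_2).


Step 1: Find the fundamental solution (x₁, y₁) of x² - 155y² = 1.
  Expand √155 as a continued fraction. a₀ = ⌊√155⌋ = 12; iterate m_{k+1} = d_k·a_k − m_k, d_{k+1} = (155 − m_{k+1}²)/d_k, a_{k+1} = ⌊(a₀ + m_{k+1})/d_{k+1}⌋ (starting m₀ = 0, d₀ = 1), with convergents p_k = a_k·p_{k-1} + p_{k-2}, q_k = a_k·q_{k-1} + q_{k-2} (p₋₁ = 1, q₋₁ = 0):
  k = 0: a₀ = 12; p₀/q₀ = 12/1; p₀² − 155·q₀² = 144 − 155 = -11.
  k = 1: m = 12, d = 11, a = ⌊(12 + 12)/11⌋ = 2; p/q = (2·12 + 1)/(2·1 + 0) = 25/2; p² − 155·q² = 625 − 620 = 5.
  k = 2: m = 10, d = 5, a = ⌊(12 + 10)/5⌋ = 4; p/q = (4·25 + 12)/(4·2 + 1) = 112/9; p² − 155·q² = 12544 − 12555 = -11.
  k = 3: m = 10, d = 11, a = ⌊(12 + 10)/11⌋ = 2; p/q = (2·112 + 25)/(2·9 + 2) = 249/20; p² − 155·q² = 62001 − 62000 = 1.
  The first convergent with p² − 155·q² = 1 gives the fundamental solution (x₁, y₁) = (249, 20).
Step 2: Apply the recurrence (x_{n+1}, y_{n+1}) = (x₁x_n + 155y₁y_n, x₁y_n + y₁x_n) repeatedly.
  From (x_1, y_1) = (249, 20): x_2 = 249·249 + 155·20·20 = 124001; y_2 = 249·20 + 20·249 = 9960.
Step 3: Verify x_2² - 155·y_2² = 15376248001 - 15376248000 = 1 (should be 1). ✓

(x_1, y_1) = (249, 20); (x_2, y_2) = (124001, 9960).


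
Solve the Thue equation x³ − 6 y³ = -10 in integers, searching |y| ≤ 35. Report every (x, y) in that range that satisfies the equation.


The equation is x³ - 6y³ = -10. For fixed y, x³ = 6·y³ − 10, so a solution requires the RHS to be a perfect cube.
Strategy: iterate y from -35 to 35, compute RHS = 6·y³ − 10, and check whether it is a (positive or negative) perfect cube.
Check small values of y:
  y = 0: RHS = -10 is not a perfect cube.
  y = 1: RHS = -4 is not a perfect cube.
  y = -1: RHS = -16 is not a perfect cube.
  y = 2: RHS = 38 is not a perfect cube.
  y = -2: RHS = -58 is not a perfect cube.
  y = 3: RHS = 152 is not a perfect cube.
  y = -3: RHS = -172 is not a perfect cube.
Continuing the search up to |y| = 35 finds no solutions either.
No (x, y) in the scanned range satisfies the equation.

No integer solutions with |y| ≤ 35.


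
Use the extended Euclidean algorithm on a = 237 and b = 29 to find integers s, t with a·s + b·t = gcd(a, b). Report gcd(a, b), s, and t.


Euclidean algorithm on (237, 29) — divide until remainder is 0:
  237 = 8 · 29 + 5
  29 = 5 · 5 + 4
  5 = 1 · 4 + 1
  4 = 4 · 1 + 0
gcd(237, 29) = 1.
Track Bezout coefficients alongside the remainders: start with r₀ = 237 = a·1 + b·0 (s = 1, t = 0) and r₁ = 29 = a·0 + b·1 (s = 0, t = 1); each new remainder r_{k+1} = r_{k-1} − q_k·r_k inherits s_{k+1} = s_{k-1} − q_k·s_k, t_{k+1} = t_{k-1} − q_k·t_k, so r_k = a·s_k + b·t_k at every step:
  q = 8: r = 5, s = 1 − 8·0 = 1, t = 0 − 8·1 = -8  (check: 237·1 + 29·(-8) = 5)
  q = 5: r = 4, s = 0 − 5·1 = -5, t = 1 − 5·(-8) = 41  (check: 237·(-5) + 29·41 = 4)
  q = 1: r = 1, s = 1 − 1·(-5) = 6, t = -8 − 1·41 = -49  (check: 237·6 + 29·(-49) = 1)
The row with r = 1 (the gcd) gives the Bezout coefficients s = 6, t = -49.
Result: 237 · (6) + 29 · (-49) = 1.

gcd(237, 29) = 1; s = 6, t = -49 (check: 237·6 + 29·(-49) = 1).


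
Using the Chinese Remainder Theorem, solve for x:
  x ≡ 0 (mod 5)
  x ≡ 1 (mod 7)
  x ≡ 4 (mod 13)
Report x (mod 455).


Moduli 5, 7, 13 are pairwise coprime; by CRT there is a unique solution modulo M = 5 · 7 · 13 = 455.
Solve pairwise, accumulating the modulus:
  Start with x ≡ 0 (mod 5).
  Combine with x ≡ 1 (mod 7): since gcd(5, 7) = 1, we get a unique residue mod 35.
    Write x = 0 + 5·t and substitute into x ≡ 1 (mod 7): 5·t ≡ 1 − 0 = 1 (mod 7).
    The inverse of 5 mod 7 is 3 (since 5·3 = 15 = 2·7 + 1), so t ≡ 3·1 = 3 ≡ 3 (mod 7).
    Then x = 0 + 5·3 = 15, valid modulo lcm(5, 7) = 35: x ≡ 15 (mod 35).
  Combine with x ≡ 4 (mod 13): since gcd(35, 13) = 1, we get a unique residue mod 455.
    Write x = 15 + 35·t and substitute into x ≡ 4 (mod 13): 35·t ≡ 4 − 15 = -11 (mod 13).
    Reduce coefficients mod 13: 9·t ≡ 2 (mod 13).
    The inverse of 9 mod 13 is 3 (since 9·3 = 27 = 2·13 + 1), so t ≡ 3·2 = 6 ≡ 6 (mod 13).
    Then x = 15 + 35·6 = 225, valid modulo lcm(35, 13) = 455: x ≡ 225 (mod 455).
Verify: 225 mod 5 = 0 ✓, 225 mod 7 = 1 ✓, 225 mod 13 = 4 ✓.

x ≡ 225 (mod 455).


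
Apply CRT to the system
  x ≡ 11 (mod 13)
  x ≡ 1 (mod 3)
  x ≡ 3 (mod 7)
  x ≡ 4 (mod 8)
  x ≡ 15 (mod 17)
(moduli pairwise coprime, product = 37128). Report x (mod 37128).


Product of moduli M = 13 · 3 · 7 · 8 · 17 = 37128.
Merge one congruence at a time:
  Start: x ≡ 11 (mod 13).
  Combine with x ≡ 1 (mod 3); new modulus lcm = 39.
    Write x = 11 + 13·t and substitute into x ≡ 1 (mod 3): 13·t ≡ 1 − 11 = -10 (mod 3).
    Reduce coefficients mod 3: 1·t ≡ 2 (mod 3).
    So t ≡ 2 (mod 3).
    Then x = 11 + 13·2 = 37, valid modulo lcm(13, 3) = 39: x ≡ 37 (mod 39).
  Combine with x ≡ 3 (mod 7); new modulus lcm = 273.
    Write x = 37 + 39·t and substitute into x ≡ 3 (mod 7): 39·t ≡ 3 − 37 = -34 (mod 7).
    Reduce coefficients mod 7: 4·t ≡ 1 (mod 7).
    The inverse of 4 mod 7 is 2 (since 4·2 = 8 = 1·7 + 1), so t ≡ 2·1 = 2 ≡ 2 (mod 7).
    Then x = 37 + 39·2 = 115, valid modulo lcm(39, 7) = 273: x ≡ 115 (mod 273).
  Combine with x ≡ 4 (mod 8); new modulus lcm = 2184.
    Write x = 115 + 273·t and substitute into x ≡ 4 (mod 8): 273·t ≡ 4 − 115 = -111 (mod 8).
    Reduce coefficients mod 8: 1·t ≡ 1 (mod 8).
    So t ≡ 1 (mod 8).
    Then x = 115 + 273·1 = 388, valid modulo lcm(273, 8) = 2184: x ≡ 388 (mod 2184).
  Combine with x ≡ 15 (mod 17); new modulus lcm = 37128.
    Write x = 388 + 2184·t and substitute into x ≡ 15 (mod 17): 2184·t ≡ 15 − 388 = -373 (mod 17).
    Reduce coefficients mod 17: 8·t ≡ 1 (mod 17).
    The inverse of 8 mod 17 is 15 (since 8·15 = 120 = 7·17 + 1), so t ≡ 15·1 = 15 ≡ 15 (mod 17).
    Then x = 388 + 2184·15 = 33148, valid modulo lcm(2184, 17) = 37128: x ≡ 33148 (mod 37128).
Verify against each original: 33148 mod 13 = 11, 33148 mod 3 = 1, 33148 mod 7 = 3, 33148 mod 8 = 4, 33148 mod 17 = 15.

x ≡ 33148 (mod 37128).


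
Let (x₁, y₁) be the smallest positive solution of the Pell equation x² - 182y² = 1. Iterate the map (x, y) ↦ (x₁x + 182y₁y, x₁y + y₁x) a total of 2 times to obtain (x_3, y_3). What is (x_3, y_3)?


Step 1: Find the fundamental solution (x₁, y₁) of x² - 182y² = 1.
  Expand √182 as a continued fraction. a₀ = ⌊√182⌋ = 13; iterate m_{k+1} = d_k·a_k − m_k, d_{k+1} = (182 − m_{k+1}²)/d_k, a_{k+1} = ⌊(a₀ + m_{k+1})/d_{k+1}⌋ (starting m₀ = 0, d₀ = 1), with convergents p_k = a_k·p_{k-1} + p_{k-2}, q_k = a_k·q_{k-1} + q_{k-2} (p₋₁ = 1, q₋₁ = 0):
  k = 0: a₀ = 13; p₀/q₀ = 13/1; p₀² − 182·q₀² = 169 − 182 = -13.
  k = 1: m = 13, d = 13, a = ⌊(13 + 13)/13⌋ = 2; p/q = (2·13 + 1)/(2·1 + 0) = 27/2; p² − 182·q² = 729 − 728 = 1.
  The first convergent with p² − 182·q² = 1 gives the fundamental solution (x₁, y₁) = (27, 2).
Step 2: Apply the recurrence (x_{n+1}, y_{n+1}) = (x₁x_n + 182y₁y_n, x₁y_n + y₁x_n) repeatedly.
  From (x_1, y_1) = (27, 2): x_2 = 27·27 + 182·2·2 = 1457; y_2 = 27·2 + 2·27 = 108.
  From (x_2, y_2) = (1457, 108): x_3 = 27·1457 + 182·2·108 = 78651; y_3 = 27·108 + 2·1457 = 5830.
Step 3: Verify x_3² - 182·y_3² = 6185979801 - 6185979800 = 1 (should be 1). ✓

(x_1, y_1) = (27, 2); (x_3, y_3) = (78651, 5830).


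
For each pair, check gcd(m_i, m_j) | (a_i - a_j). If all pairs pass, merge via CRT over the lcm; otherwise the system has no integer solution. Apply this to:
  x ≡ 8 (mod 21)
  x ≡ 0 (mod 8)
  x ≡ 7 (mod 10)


Moduli 21, 8, 10 are not pairwise coprime, so CRT works modulo lcm(m_i) when all pairwise compatibility conditions hold.
Pairwise compatibility: gcd(m_i, m_j) must divide a_i - a_j for every pair.
Merge one congruence at a time:
  Start: x ≡ 8 (mod 21).
  Combine with x ≡ 0 (mod 8): gcd(21, 8) = 1; 0 - 8 = -8, which IS divisible by 1, so compatible.
    Write x = 8 + 21·t and substitute into x ≡ 0 (mod 8): 21·t ≡ 0 − 8 = -8 (mod 8).
    Reduce coefficients mod 8: 5·t ≡ 0 (mod 8).
    The inverse of 5 mod 8 is 5 (since 5·5 = 25 = 3·8 + 1), so t ≡ 5·0 = 0 ≡ 0 (mod 8).
    Then x = 8 + 21·0 = 8, valid modulo lcm(21, 8) = 168: x ≡ 8 (mod 168).
  Combine with x ≡ 7 (mod 10): gcd(168, 10) = 2, and 7 - 8 = -1 is NOT divisible by 2.
    ⇒ system is inconsistent (no integer solution).

No solution (the system is inconsistent).


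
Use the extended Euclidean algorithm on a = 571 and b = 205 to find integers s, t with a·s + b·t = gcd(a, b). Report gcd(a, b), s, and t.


Euclidean algorithm on (571, 205) — divide until remainder is 0:
  571 = 2 · 205 + 161
  205 = 1 · 161 + 44
  161 = 3 · 44 + 29
  44 = 1 · 29 + 15
  29 = 1 · 15 + 14
  15 = 1 · 14 + 1
  14 = 14 · 1 + 0
gcd(571, 205) = 1.
Track Bezout coefficients alongside the remainders: start with r₀ = 571 = a·1 + b·0 (s = 1, t = 0) and r₁ = 205 = a·0 + b·1 (s = 0, t = 1); each new remainder r_{k+1} = r_{k-1} − q_k·r_k inherits s_{k+1} = s_{k-1} − q_k·s_k, t_{k+1} = t_{k-1} − q_k·t_k, so r_k = a·s_k + b·t_k at every step:
  q = 2: r = 161, s = 1 − 2·0 = 1, t = 0 − 2·1 = -2  (check: 571·1 + 205·(-2) = 161)
  q = 1: r = 44, s = 0 − 1·1 = -1, t = 1 − 1·(-2) = 3  (check: 571·(-1) + 205·3 = 44)
  q = 3: r = 29, s = 1 − 3·(-1) = 4, t = -2 − 3·3 = -11  (check: 571·4 + 205·(-11) = 29)
  q = 1: r = 15, s = -1 − 1·4 = -5, t = 3 − 1·(-11) = 14  (check: 571·(-5) + 205·14 = 15)
  q = 1: r = 14, s = 4 − 1·(-5) = 9, t = -11 − 1·14 = -25  (check: 571·9 + 205·(-25) = 14)
  q = 1: r = 1, s = -5 − 1·9 = -14, t = 14 − 1·(-25) = 39  (check: 571·(-14) + 205·39 = 1)
The row with r = 1 (the gcd) gives the Bezout coefficients s = -14, t = 39.
Result: 571 · (-14) + 205 · (39) = 1.

gcd(571, 205) = 1; s = -14, t = 39 (check: 571·(-14) + 205·39 = 1).


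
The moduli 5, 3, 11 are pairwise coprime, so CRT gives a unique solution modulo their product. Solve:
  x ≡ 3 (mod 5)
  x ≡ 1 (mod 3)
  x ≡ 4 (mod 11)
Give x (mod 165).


Moduli 5, 3, 11 are pairwise coprime; by CRT there is a unique solution modulo M = 5 · 3 · 11 = 165.
Solve pairwise, accumulating the modulus:
  Start with x ≡ 3 (mod 5).
  Combine with x ≡ 1 (mod 3): since gcd(5, 3) = 1, we get a unique residue mod 15.
    Write x = 3 + 5·t and substitute into x ≡ 1 (mod 3): 5·t ≡ 1 − 3 = -2 (mod 3).
    Reduce coefficients mod 3: 2·t ≡ 1 (mod 3).
    The inverse of 2 mod 3 is 2 (since 2·2 = 4 = 1·3 + 1), so t ≡ 2·1 = 2 ≡ 2 (mod 3).
    Then x = 3 + 5·2 = 13, valid modulo lcm(5, 3) = 15: x ≡ 13 (mod 15).
  Combine with x ≡ 4 (mod 11): since gcd(15, 11) = 1, we get a unique residue mod 165.
    Write x = 13 + 15·t and substitute into x ≡ 4 (mod 11): 15·t ≡ 4 − 13 = -9 (mod 11).
    Reduce coefficients mod 11: 4·t ≡ 2 (mod 11).
    The inverse of 4 mod 11 is 3 (since 4·3 = 12 = 1·11 + 1), so t ≡ 3·2 = 6 ≡ 6 (mod 11).
    Then x = 13 + 15·6 = 103, valid modulo lcm(15, 11) = 165: x ≡ 103 (mod 165).
Verify: 103 mod 5 = 3 ✓, 103 mod 3 = 1 ✓, 103 mod 11 = 4 ✓.

x ≡ 103 (mod 165).


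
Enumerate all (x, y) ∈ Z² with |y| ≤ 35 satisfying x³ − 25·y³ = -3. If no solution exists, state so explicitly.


The equation is x³ - 25y³ = -3. For fixed y, x³ = 25·y³ − 3, so a solution requires the RHS to be a perfect cube.
Strategy: iterate y from -35 to 35, compute RHS = 25·y³ − 3, and check whether it is a (positive or negative) perfect cube.
Check small values of y:
  y = 0: RHS = -3 is not a perfect cube.
  y = 1: RHS = 22 is not a perfect cube.
  y = -1: RHS = -28 is not a perfect cube.
  y = 2: RHS = 197 is not a perfect cube.
  y = -2: RHS = -203 is not a perfect cube.
  y = 3: RHS = 672 is not a perfect cube.
  y = -3: RHS = -678 is not a perfect cube.
Continuing the search up to |y| = 35 finds no solutions either.
No (x, y) in the scanned range satisfies the equation.

No integer solutions with |y| ≤ 35.


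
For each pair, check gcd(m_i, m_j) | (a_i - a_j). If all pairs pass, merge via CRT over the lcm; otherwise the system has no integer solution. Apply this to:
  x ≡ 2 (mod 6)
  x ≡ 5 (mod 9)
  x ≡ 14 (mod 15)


Moduli 6, 9, 15 are not pairwise coprime, so CRT works modulo lcm(m_i) when all pairwise compatibility conditions hold.
Pairwise compatibility: gcd(m_i, m_j) must divide a_i - a_j for every pair.
Merge one congruence at a time:
  Start: x ≡ 2 (mod 6).
  Combine with x ≡ 5 (mod 9): gcd(6, 9) = 3; 5 - 2 = 3, which IS divisible by 3, so compatible.
    Write x = 2 + 6·t and substitute into x ≡ 5 (mod 9): 6·t ≡ 5 − 2 = 3 (mod 9).
    Divide the congruence (and modulus) by g = 3: 2·t ≡ 1 (mod 3).
    The inverse of 2 mod 3 is 2 (since 2·2 = 4 = 1·3 + 1), so t ≡ 2·1 = 2 ≡ 2 (mod 3).
    Then x = 2 + 6·2 = 14, valid modulo lcm(6, 9) = 18: x ≡ 14 (mod 18).
  Combine with x ≡ 14 (mod 15): gcd(18, 15) = 3; 14 - 14 = 0, which IS divisible by 3, so compatible.
    Write x = 14 + 18·t and substitute into x ≡ 14 (mod 15): 18·t ≡ 14 − 14 = 0 (mod 15).
    Divide the congruence (and modulus) by g = 3: 6·t ≡ 0 (mod 5).
    Reduce coefficients mod 5: 1·t ≡ 0 (mod 5).
    So t ≡ 0 (mod 5).
    Then x = 14 + 18·0 = 14, valid modulo lcm(18, 15) = 90: x ≡ 14 (mod 90).
Verify: 14 mod 6 = 2, 14 mod 9 = 5, 14 mod 15 = 14.

x ≡ 14 (mod 90).


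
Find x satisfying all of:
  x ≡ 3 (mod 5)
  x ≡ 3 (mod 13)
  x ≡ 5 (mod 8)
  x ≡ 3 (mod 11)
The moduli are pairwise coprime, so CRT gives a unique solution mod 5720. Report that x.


Product of moduli M = 5 · 13 · 8 · 11 = 5720.
Merge one congruence at a time:
  Start: x ≡ 3 (mod 5).
  Combine with x ≡ 3 (mod 13); new modulus lcm = 65.
    Write x = 3 + 5·t and substitute into x ≡ 3 (mod 13): 5·t ≡ 3 − 3 = 0 (mod 13).
    The inverse of 5 mod 13 is 8 (since 5·8 = 40 = 3·13 + 1), so t ≡ 8·0 = 0 ≡ 0 (mod 13).
    Then x = 3 + 5·0 = 3, valid modulo lcm(5, 13) = 65: x ≡ 3 (mod 65).
  Combine with x ≡ 5 (mod 8); new modulus lcm = 520.
    Write x = 3 + 65·t and substitute into x ≡ 5 (mod 8): 65·t ≡ 5 − 3 = 2 (mod 8).
    Reduce coefficients mod 8: 1·t ≡ 2 (mod 8).
    So t ≡ 2 (mod 8).
    Then x = 3 + 65·2 = 133, valid modulo lcm(65, 8) = 520: x ≡ 133 (mod 520).
  Combine with x ≡ 3 (mod 11); new modulus lcm = 5720.
    Write x = 133 + 520·t and substitute into x ≡ 3 (mod 11): 520·t ≡ 3 − 133 = -130 (mod 11).
    Reduce coefficients mod 11: 3·t ≡ 2 (mod 11).
    The inverse of 3 mod 11 is 4 (since 3·4 = 12 = 1·11 + 1), so t ≡ 4·2 = 8 ≡ 8 (mod 11).
    Then x = 133 + 520·8 = 4293, valid modulo lcm(520, 11) = 5720: x ≡ 4293 (mod 5720).
Verify against each original: 4293 mod 5 = 3, 4293 mod 13 = 3, 4293 mod 8 = 5, 4293 mod 11 = 3.

x ≡ 4293 (mod 5720).


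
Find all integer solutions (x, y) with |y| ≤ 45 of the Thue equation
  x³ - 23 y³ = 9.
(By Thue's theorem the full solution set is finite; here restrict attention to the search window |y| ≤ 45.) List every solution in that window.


The equation is x³ - 23y³ = 9. For fixed y, x³ = 23·y³ + 9, so a solution requires the RHS to be a perfect cube.
Strategy: iterate y from -45 to 45, compute RHS = 23·y³ + 9, and check whether it is a (positive or negative) perfect cube.
Check small values of y:
  y = 0: RHS = 9 is not a perfect cube.
  y = 1: RHS = 32 is not a perfect cube.
  y = -1: RHS = -14 is not a perfect cube.
  y = 2: RHS = 193 is not a perfect cube.
  y = -2: RHS = -175 is not a perfect cube.
  y = 3: RHS = 630 is not a perfect cube.
  y = -3: RHS = -612 is not a perfect cube.
Continuing the search up to |y| = 45 finds no solutions either.
No (x, y) in the scanned range satisfies the equation.

No integer solutions with |y| ≤ 45.


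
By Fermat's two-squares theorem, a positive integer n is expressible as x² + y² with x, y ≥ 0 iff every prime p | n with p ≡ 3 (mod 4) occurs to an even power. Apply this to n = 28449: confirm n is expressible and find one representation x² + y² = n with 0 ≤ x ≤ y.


Step 1: Factor n = 28449 = 3^2 · 29 · 109.
Step 2: Check the mod-4 condition on each prime factor: 3 ≡ 3 (mod 4), exponent 2 (must be even); 29 ≡ 1 (mod 4), exponent 1; 109 ≡ 1 (mod 4), exponent 1.
All primes ≡ 3 (mod 4) appear to even exponent (or don't appear), so by the two-squares theorem n IS expressible as a sum of two squares.
Step 3: Build a representation. Group n = k² · m with k = 3 and m = 29 · 109 = 3161 (a product of primes ≡ 1 (mod 4)); a representation of m scales to one of n via (k·x)² + (k·y)² = k²(x² + y²). Each prime p ≡ 1 (mod 4) is itself a sum of two squares; find a² by testing p − a² for a perfect square:
  29: 29 − 1² = 28, 29 − 2² = 25 = 5² ⇒ 29 = 2² + 5².
  109: 109 − 1² = 108, 109 − 2² = 105, 109 − 3² = 100 = 10² ⇒ 109 = 3² + 10².
  Combine using the Brahmagupta–Fibonacci identity (a² + b²)(c² + d²) = (ac − bd)² + (ad + bc)² = (ac + bd)² + (ad − bc)²:
  29 · 109 = 3161: from (2² + 5²)(3² + 10²), take (2·3 − 5·10, 2·10 + 5·3) = (6 − 50, 20 + 15) = (-44, 35); dropping signs (only squares matter) gives (44, 35); check 44² + 35² = 1936 + 1225 = 3161 ✓.
  Scale by k = 3: (3·44, 3·35) = (132, 105).
Step 4: Order so x ≤ y and verify: 105² + 132² = 11025 + 17424 = 28449 = n. ✓

n = 28449 = 105² + 132² (one valid representation with x ≤ y).


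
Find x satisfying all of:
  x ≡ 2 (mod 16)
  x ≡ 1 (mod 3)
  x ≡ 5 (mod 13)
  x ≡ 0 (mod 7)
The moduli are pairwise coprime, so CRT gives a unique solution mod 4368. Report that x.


Product of moduli M = 16 · 3 · 13 · 7 = 4368.
Merge one congruence at a time:
  Start: x ≡ 2 (mod 16).
  Combine with x ≡ 1 (mod 3); new modulus lcm = 48.
    Write x = 2 + 16·t and substitute into x ≡ 1 (mod 3): 16·t ≡ 1 − 2 = -1 (mod 3).
    Reduce coefficients mod 3: 1·t ≡ 2 (mod 3).
    So t ≡ 2 (mod 3).
    Then x = 2 + 16·2 = 34, valid modulo lcm(16, 3) = 48: x ≡ 34 (mod 48).
  Combine with x ≡ 5 (mod 13); new modulus lcm = 624.
    Write x = 34 + 48·t and substitute into x ≡ 5 (mod 13): 48·t ≡ 5 − 34 = -29 (mod 13).
    Reduce coefficients mod 13: 9·t ≡ 10 (mod 13).
    The inverse of 9 mod 13 is 3 (since 9·3 = 27 = 2·13 + 1), so t ≡ 3·10 = 30 ≡ 4 (mod 13).
    Then x = 34 + 48·4 = 226, valid modulo lcm(48, 13) = 624: x ≡ 226 (mod 624).
  Combine with x ≡ 0 (mod 7); new modulus lcm = 4368.
    Write x = 226 + 624·t and substitute into x ≡ 0 (mod 7): 624·t ≡ 0 − 226 = -226 (mod 7).
    Reduce coefficients mod 7: 1·t ≡ 5 (mod 7).
    So t ≡ 5 (mod 7).
    Then x = 226 + 624·5 = 3346, valid modulo lcm(624, 7) = 4368: x ≡ 3346 (mod 4368).
Verify against each original: 3346 mod 16 = 2, 3346 mod 3 = 1, 3346 mod 13 = 5, 3346 mod 7 = 0.

x ≡ 3346 (mod 4368).


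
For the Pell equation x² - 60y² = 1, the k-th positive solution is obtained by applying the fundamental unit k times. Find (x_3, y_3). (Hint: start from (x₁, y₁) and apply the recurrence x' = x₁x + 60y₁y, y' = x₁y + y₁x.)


Step 1: Find the fundamental solution (x₁, y₁) of x² - 60y² = 1.
  Expand √60 as a continued fraction. a₀ = ⌊√60⌋ = 7; iterate m_{k+1} = d_k·a_k − m_k, d_{k+1} = (60 − m_{k+1}²)/d_k, a_{k+1} = ⌊(a₀ + m_{k+1})/d_{k+1}⌋ (starting m₀ = 0, d₀ = 1), with convergents p_k = a_k·p_{k-1} + p_{k-2}, q_k = a_k·q_{k-1} + q_{k-2} (p₋₁ = 1, q₋₁ = 0):
  k = 0: a₀ = 7; p₀/q₀ = 7/1; p₀² − 60·q₀² = 49 − 60 = -11.
  k = 1: m = 7, d = 11, a = ⌊(7 + 7)/11⌋ = 1; p/q = (1·7 + 1)/(1·1 + 0) = 8/1; p² − 60·q² = 64 − 60 = 4.
  k = 2: m = 4, d = 4, a = ⌊(7 + 4)/4⌋ = 2; p/q = (2·8 + 7)/(2·1 + 1) = 23/3; p² − 60·q² = 529 − 540 = -11.
  k = 3: m = 4, d = 11, a = ⌊(7 + 4)/11⌋ = 1; p/q = (1·23 + 8)/(1·3 + 1) = 31/4; p² − 60·q² = 961 − 960 = 1.
  The first convergent with p² − 60·q² = 1 gives the fundamental solution (x₁, y₁) = (31, 4).
Step 2: Apply the recurrence (x_{n+1}, y_{n+1}) = (x₁x_n + 60y₁y_n, x₁y_n + y₁x_n) repeatedly.
  From (x_1, y_1) = (31, 4): x_2 = 31·31 + 60·4·4 = 1921; y_2 = 31·4 + 4·31 = 248.
  From (x_2, y_2) = (1921, 248): x_3 = 31·1921 + 60·4·248 = 119071; y_3 = 31·248 + 4·1921 = 15372.
Step 3: Verify x_3² - 60·y_3² = 14177903041 - 14177903040 = 1 (should be 1). ✓

(x_1, y_1) = (31, 4); (x_3, y_3) = (119071, 15372).


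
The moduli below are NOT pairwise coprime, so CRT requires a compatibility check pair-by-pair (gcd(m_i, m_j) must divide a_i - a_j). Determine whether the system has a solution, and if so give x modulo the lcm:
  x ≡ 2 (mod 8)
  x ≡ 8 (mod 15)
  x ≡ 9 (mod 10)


Moduli 8, 15, 10 are not pairwise coprime, so CRT works modulo lcm(m_i) when all pairwise compatibility conditions hold.
Pairwise compatibility: gcd(m_i, m_j) must divide a_i - a_j for every pair.
Merge one congruence at a time:
  Start: x ≡ 2 (mod 8).
  Combine with x ≡ 8 (mod 15): gcd(8, 15) = 1; 8 - 2 = 6, which IS divisible by 1, so compatible.
    Write x = 2 + 8·t and substitute into x ≡ 8 (mod 15): 8·t ≡ 8 − 2 = 6 (mod 15).
    The inverse of 8 mod 15 is 2 (since 8·2 = 16 = 1·15 + 1), so t ≡ 2·6 = 12 ≡ 12 (mod 15).
    Then x = 2 + 8·12 = 98, valid modulo lcm(8, 15) = 120: x ≡ 98 (mod 120).
  Combine with x ≡ 9 (mod 10): gcd(120, 10) = 10, and 9 - 98 = -89 is NOT divisible by 10.
    ⇒ system is inconsistent (no integer solution).

No solution (the system is inconsistent).


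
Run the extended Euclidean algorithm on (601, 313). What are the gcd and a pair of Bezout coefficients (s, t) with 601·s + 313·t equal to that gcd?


Euclidean algorithm on (601, 313) — divide until remainder is 0:
  601 = 1 · 313 + 288
  313 = 1 · 288 + 25
  288 = 11 · 25 + 13
  25 = 1 · 13 + 12
  13 = 1 · 12 + 1
  12 = 12 · 1 + 0
gcd(601, 313) = 1.
Track Bezout coefficients alongside the remainders: start with r₀ = 601 = a·1 + b·0 (s = 1, t = 0) and r₁ = 313 = a·0 + b·1 (s = 0, t = 1); each new remainder r_{k+1} = r_{k-1} − q_k·r_k inherits s_{k+1} = s_{k-1} − q_k·s_k, t_{k+1} = t_{k-1} − q_k·t_k, so r_k = a·s_k + b·t_k at every step:
  q = 1: r = 288, s = 1 − 1·0 = 1, t = 0 − 1·1 = -1  (check: 601·1 + 313·(-1) = 288)
  q = 1: r = 25, s = 0 − 1·1 = -1, t = 1 − 1·(-1) = 2  (check: 601·(-1) + 313·2 = 25)
  q = 11: r = 13, s = 1 − 11·(-1) = 12, t = -1 − 11·2 = -23  (check: 601·12 + 313·(-23) = 13)
  q = 1: r = 12, s = -1 − 1·12 = -13, t = 2 − 1·(-23) = 25  (check: 601·(-13) + 313·25 = 12)
  q = 1: r = 1, s = 12 − 1·(-13) = 25, t = -23 − 1·25 = -48  (check: 601·25 + 313·(-48) = 1)
The row with r = 1 (the gcd) gives the Bezout coefficients s = 25, t = -48.
Result: 601 · (25) + 313 · (-48) = 1.

gcd(601, 313) = 1; s = 25, t = -48 (check: 601·25 + 313·(-48) = 1).
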